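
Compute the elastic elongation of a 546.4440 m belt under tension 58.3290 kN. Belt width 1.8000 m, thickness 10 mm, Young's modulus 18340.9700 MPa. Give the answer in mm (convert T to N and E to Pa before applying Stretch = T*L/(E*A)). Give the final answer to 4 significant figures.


A = 1.8000 * 0.01 = 0.01800 m^2
Stretch = 58.3290*1000 * 546.4440 / (18340.9700e6 * 0.01800) * 1000
Stretch = 96.55 mm


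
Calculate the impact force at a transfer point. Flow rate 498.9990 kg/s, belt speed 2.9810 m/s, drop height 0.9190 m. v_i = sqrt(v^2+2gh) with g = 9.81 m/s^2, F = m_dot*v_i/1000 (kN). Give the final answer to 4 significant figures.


v_i = sqrt(2.9810^2 + 2*9.81*0.9190) = 5.18817 m/s
F = 498.9990 * 5.18817 / 1000
F = 2.589 kN


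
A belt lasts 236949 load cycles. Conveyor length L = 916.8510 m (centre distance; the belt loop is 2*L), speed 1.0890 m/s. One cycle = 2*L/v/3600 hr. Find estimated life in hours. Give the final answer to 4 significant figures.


cycle_time = 2 * 916.8510 / 1.0890 / 3600 = 0.467733 hr
life = 236949 * 0.467733 = 110800 hours


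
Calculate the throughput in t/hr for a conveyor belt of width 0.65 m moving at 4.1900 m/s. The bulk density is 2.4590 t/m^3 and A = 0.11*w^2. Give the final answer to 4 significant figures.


A = 0.11 * 0.65^2 = 0.046475 m^2
C = 0.046475 * 4.1900 * 2.4590 * 3600
C = 1724 t/hr


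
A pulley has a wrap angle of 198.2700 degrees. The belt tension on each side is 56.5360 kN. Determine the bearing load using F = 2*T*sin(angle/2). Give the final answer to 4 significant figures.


F = 2 * 56.5360 * sin(198.2700/2 deg)
F = 111.6 kN


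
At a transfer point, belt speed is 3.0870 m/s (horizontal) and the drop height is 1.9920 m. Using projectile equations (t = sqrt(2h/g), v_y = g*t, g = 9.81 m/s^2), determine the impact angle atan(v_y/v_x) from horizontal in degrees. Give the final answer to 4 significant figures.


t = sqrt(2*1.9920/9.81) = 0.637272 s
v_y = 9.81 * 0.637272 = 6.25164 m/s
angle = atan(6.25164 / 3.0870) = 63.72 deg


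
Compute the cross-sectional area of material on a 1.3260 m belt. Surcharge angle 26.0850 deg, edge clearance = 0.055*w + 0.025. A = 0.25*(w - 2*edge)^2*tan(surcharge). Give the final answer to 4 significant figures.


edge = 0.055*1.3260 + 0.025 = 0.09793 m
ew = 1.3260 - 2*0.09793 = 1.13014 m
A = 0.25 * 1.13014^2 * tan(26.0850 deg)
A = 0.1563 m^2


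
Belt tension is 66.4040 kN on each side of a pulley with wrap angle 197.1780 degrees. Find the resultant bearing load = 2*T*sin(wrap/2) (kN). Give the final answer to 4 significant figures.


F = 2 * 66.4040 * sin(197.1780/2 deg)
F = 131.3 kN


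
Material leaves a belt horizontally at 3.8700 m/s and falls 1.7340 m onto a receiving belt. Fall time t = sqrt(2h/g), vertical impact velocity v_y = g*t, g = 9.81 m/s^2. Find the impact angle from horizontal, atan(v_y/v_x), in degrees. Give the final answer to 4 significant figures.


t = sqrt(2*1.7340/9.81) = 0.594573 s
v_y = 9.81 * 0.594573 = 5.83276 m/s
angle = atan(5.83276 / 3.8700) = 56.44 deg


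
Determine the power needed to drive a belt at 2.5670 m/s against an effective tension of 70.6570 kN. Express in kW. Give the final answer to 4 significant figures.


P = Te * v = 70.6570 * 2.5670
P = 181.4 kW


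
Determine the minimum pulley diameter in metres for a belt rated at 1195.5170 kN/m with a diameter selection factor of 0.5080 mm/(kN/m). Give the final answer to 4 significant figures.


D = 1195.5170 * 0.5080 / 1000
D = 0.6073 m


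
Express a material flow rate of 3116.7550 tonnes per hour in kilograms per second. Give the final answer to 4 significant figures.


m_dot = 3116.7550 * 1000 / 3600
m_dot = 865.8 kg/s


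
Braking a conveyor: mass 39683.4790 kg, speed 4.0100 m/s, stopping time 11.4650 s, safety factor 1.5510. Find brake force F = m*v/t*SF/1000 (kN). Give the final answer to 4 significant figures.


F = 39683.4790 * 4.0100 / 11.4650 * 1.5510 / 1000
F = 21.53 kN


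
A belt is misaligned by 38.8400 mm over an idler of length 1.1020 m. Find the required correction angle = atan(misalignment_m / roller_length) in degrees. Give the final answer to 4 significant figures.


misalign_m = 38.8400 / 1000 = 0.038840 m
angle = atan(0.038840 / 1.1020)
angle = 2.019 deg


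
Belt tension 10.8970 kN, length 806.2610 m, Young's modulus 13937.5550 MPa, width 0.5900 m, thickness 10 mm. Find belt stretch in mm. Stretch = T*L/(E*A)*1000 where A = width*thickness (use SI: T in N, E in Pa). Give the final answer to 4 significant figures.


A = 0.5900 * 0.01 = 0.00590 m^2
Stretch = 10.8970*1000 * 806.2610 / (13937.5550e6 * 0.00590) * 1000
Stretch = 106.8 mm


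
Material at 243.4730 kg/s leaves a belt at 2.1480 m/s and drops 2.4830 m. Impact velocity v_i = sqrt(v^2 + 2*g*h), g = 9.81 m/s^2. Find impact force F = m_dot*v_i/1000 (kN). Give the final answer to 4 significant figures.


v_i = sqrt(2.1480^2 + 2*9.81*2.4830) = 7.30276 m/s
F = 243.4730 * 7.30276 / 1000
F = 1.778 kN


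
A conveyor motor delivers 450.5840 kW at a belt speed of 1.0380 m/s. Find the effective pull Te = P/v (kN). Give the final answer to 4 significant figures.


Te = P / v = 450.5840 / 1.0380
Te = 434.1 kN


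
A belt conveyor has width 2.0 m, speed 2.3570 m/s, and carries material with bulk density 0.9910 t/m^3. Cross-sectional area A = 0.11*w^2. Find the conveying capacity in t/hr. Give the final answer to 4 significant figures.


A = 0.11 * 2.0^2 = 0.44 m^2
C = 0.44 * 2.3570 * 0.9910 * 3600
C = 3700 t/hr


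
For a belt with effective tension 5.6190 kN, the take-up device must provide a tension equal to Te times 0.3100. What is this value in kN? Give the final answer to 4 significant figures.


T_tu = 5.6190 * 0.3100
T_tu = 1.742 kN


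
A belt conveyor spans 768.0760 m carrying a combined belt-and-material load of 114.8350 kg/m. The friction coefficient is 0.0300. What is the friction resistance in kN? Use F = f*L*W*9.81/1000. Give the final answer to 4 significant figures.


F = 0.0300 * 768.0760 * 114.8350 * 9.81 / 1000
F = 25.96 kN


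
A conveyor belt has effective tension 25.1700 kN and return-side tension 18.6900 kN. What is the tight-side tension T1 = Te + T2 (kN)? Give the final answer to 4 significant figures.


T1 = Te + T2 = 25.1700 + 18.6900
T1 = 43.86 kN


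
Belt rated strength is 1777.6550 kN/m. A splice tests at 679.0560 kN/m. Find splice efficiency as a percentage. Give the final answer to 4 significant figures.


Eff = 679.0560 / 1777.6550 * 100
Eff = 38.20 %


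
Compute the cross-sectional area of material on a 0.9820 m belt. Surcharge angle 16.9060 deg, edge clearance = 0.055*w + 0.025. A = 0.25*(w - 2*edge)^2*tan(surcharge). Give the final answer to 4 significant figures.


edge = 0.055*0.9820 + 0.025 = 0.07901 m
ew = 0.9820 - 2*0.07901 = 0.82398 m
A = 0.25 * 0.82398^2 * tan(16.9060 deg)
A = 0.05159 m^2


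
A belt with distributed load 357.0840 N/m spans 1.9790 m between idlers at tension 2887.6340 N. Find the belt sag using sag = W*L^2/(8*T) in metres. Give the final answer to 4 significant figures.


sag = 357.0840 * 1.9790^2 / (8 * 2887.6340)
sag = 0.06054 m


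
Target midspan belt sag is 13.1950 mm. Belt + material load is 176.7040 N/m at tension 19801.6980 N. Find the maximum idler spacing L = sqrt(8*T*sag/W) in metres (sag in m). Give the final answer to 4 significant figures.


sag = 13.1950/1000 = 0.013195 m
L = sqrt(8 * 19801.6980 * 0.013195 / 176.7040)
L = 3.439 m


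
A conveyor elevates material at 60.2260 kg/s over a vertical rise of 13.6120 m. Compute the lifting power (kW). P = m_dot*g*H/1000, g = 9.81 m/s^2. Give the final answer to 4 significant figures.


P = 60.2260 * 9.81 * 13.6120 / 1000
P = 8.042 kW


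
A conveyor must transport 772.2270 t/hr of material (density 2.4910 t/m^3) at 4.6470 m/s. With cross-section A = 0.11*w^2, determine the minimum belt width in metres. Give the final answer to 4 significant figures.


A_req = 772.2270 / (4.6470 * 2.4910 * 3600) = 0.0185309 m^2
w = sqrt(0.0185309 / 0.11)
w = 0.4104 m


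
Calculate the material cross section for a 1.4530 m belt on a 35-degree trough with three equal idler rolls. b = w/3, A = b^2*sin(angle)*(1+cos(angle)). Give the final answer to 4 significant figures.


b = 1.4530/3 = 0.484333 m
A = 0.484333^2 * sin(35 deg) * (1 + cos(35 deg))
A = 0.2448 m^2


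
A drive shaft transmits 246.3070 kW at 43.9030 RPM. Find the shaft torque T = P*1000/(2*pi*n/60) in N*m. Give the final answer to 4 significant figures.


omega = 2*pi*43.9030/60 = 4.59751 rad/s
T = 246.3070*1000 / 4.59751
T = 53570 N*m


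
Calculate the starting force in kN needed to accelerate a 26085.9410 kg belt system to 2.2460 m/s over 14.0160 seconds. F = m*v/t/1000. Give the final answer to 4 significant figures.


F = 26085.9410 * 2.2460 / 14.0160 / 1000
F = 4.180 kN


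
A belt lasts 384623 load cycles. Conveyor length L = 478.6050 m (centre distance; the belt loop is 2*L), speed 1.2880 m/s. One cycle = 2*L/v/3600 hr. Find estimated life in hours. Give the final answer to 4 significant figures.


cycle_time = 2 * 478.6050 / 1.2880 / 3600 = 0.206438 hr
life = 384623 * 0.206438 = 79400 hours


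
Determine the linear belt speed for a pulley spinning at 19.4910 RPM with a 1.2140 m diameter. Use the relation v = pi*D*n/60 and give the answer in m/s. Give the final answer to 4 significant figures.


v = pi * 1.2140 * 19.4910 / 60
v = 1.239 m/s


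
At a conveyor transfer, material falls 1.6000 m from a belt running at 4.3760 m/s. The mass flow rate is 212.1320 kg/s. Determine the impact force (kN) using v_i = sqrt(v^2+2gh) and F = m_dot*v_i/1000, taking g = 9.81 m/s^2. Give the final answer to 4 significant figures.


v_i = sqrt(4.3760^2 + 2*9.81*1.6000) = 7.10925 m/s
F = 212.1320 * 7.10925 / 1000
F = 1.508 kN


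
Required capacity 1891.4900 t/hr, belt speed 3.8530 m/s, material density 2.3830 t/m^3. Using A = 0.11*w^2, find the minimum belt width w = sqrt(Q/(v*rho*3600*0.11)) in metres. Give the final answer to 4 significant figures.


A_req = 1891.4900 / (3.8530 * 2.3830 * 3600) = 0.057224 m^2
w = sqrt(0.057224 / 0.11)
w = 0.7213 m


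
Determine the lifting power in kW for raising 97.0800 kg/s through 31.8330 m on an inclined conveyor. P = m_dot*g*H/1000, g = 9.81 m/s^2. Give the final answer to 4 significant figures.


P = 97.0800 * 9.81 * 31.8330 / 1000
P = 30.32 kW


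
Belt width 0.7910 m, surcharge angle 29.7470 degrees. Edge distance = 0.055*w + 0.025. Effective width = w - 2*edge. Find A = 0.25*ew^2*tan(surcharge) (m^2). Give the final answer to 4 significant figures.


edge = 0.055*0.7910 + 0.025 = 0.068505 m
ew = 0.7910 - 2*0.068505 = 0.65399 m
A = 0.25 * 0.65399^2 * tan(29.7470 deg)
A = 0.06111 m^2


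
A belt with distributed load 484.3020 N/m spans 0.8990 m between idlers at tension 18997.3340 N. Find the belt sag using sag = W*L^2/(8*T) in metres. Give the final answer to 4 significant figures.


sag = 484.3020 * 0.8990^2 / (8 * 18997.3340)
sag = 0.002575 m


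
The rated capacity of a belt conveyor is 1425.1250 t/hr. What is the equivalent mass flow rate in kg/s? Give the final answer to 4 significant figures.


m_dot = 1425.1250 * 1000 / 3600
m_dot = 395.9 kg/s


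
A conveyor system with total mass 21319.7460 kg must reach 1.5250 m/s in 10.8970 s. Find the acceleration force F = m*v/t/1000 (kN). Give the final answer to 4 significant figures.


F = 21319.7460 * 1.5250 / 10.8970 / 1000
F = 2.984 kN


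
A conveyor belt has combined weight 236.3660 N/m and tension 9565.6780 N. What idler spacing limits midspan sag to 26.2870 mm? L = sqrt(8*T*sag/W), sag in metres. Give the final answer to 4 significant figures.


sag = 26.2870/1000 = 0.026287 m
L = sqrt(8 * 9565.6780 * 0.026287 / 236.3660)
L = 2.917 m


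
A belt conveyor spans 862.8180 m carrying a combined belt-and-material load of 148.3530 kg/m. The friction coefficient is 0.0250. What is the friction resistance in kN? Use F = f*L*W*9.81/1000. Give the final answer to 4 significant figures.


F = 0.0250 * 862.8180 * 148.3530 * 9.81 / 1000
F = 31.39 kN


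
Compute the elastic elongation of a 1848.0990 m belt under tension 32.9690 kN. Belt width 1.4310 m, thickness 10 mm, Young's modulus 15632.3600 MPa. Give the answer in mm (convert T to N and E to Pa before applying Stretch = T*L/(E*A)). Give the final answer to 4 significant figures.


A = 1.4310 * 0.01 = 0.01431 m^2
Stretch = 32.9690*1000 * 1848.0990 / (15632.3600e6 * 0.01431) * 1000
Stretch = 272.4 mm


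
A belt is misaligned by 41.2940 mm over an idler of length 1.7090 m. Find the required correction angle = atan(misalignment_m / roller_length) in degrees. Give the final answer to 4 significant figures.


misalign_m = 41.2940 / 1000 = 0.041294 m
angle = atan(0.041294 / 1.7090)
angle = 1.384 deg


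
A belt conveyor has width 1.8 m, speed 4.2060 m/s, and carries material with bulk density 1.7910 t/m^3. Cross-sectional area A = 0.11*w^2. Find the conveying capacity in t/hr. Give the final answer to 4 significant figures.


A = 0.11 * 1.8^2 = 0.3564 m^2
C = 0.3564 * 4.2060 * 1.7910 * 3600
C = 9665 t/hr


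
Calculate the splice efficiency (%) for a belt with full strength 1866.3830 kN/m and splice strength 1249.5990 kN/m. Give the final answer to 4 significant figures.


Eff = 1249.5990 / 1866.3830 * 100
Eff = 66.95 %


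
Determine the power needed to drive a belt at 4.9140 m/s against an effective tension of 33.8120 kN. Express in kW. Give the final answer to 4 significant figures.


P = Te * v = 33.8120 * 4.9140
P = 166.2 kW


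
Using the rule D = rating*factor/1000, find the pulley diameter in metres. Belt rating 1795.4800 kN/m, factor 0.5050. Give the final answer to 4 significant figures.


D = 1795.4800 * 0.5050 / 1000
D = 0.9067 m


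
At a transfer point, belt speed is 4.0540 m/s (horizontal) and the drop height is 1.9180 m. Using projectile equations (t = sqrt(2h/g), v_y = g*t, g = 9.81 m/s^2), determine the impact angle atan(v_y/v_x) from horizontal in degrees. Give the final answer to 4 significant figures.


t = sqrt(2*1.9180/9.81) = 0.625324 s
v_y = 9.81 * 0.625324 = 6.13443 m/s
angle = atan(6.13443 / 4.0540) = 56.54 deg


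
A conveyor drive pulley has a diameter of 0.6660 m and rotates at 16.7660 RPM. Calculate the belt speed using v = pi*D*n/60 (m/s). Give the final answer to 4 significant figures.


v = pi * 0.6660 * 16.7660 / 60
v = 0.5847 m/s


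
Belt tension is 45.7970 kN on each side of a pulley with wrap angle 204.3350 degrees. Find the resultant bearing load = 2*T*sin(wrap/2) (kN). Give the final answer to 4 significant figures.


F = 2 * 45.7970 * sin(204.3350/2 deg)
F = 89.54 kN


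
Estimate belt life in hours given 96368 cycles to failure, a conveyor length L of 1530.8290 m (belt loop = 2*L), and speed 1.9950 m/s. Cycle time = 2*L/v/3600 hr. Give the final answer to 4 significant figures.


cycle_time = 2 * 1530.8290 / 1.9950 / 3600 = 0.426296 hr
life = 96368 * 0.426296 = 41080 hours


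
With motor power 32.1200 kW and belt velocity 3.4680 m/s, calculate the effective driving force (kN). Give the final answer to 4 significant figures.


Te = P / v = 32.1200 / 3.4680
Te = 9.262 kN


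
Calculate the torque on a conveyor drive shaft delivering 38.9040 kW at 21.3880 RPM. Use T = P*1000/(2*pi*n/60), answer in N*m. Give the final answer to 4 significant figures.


omega = 2*pi*21.3880/60 = 2.23975 rad/s
T = 38.9040*1000 / 2.23975
T = 17370 N*m


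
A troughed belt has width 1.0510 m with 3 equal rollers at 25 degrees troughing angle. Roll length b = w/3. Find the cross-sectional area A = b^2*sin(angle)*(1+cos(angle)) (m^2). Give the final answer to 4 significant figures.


b = 1.0510/3 = 0.350333 m
A = 0.350333^2 * sin(25 deg) * (1 + cos(25 deg))
A = 0.09888 m^2


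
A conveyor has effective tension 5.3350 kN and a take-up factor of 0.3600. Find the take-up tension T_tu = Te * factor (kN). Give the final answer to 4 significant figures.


T_tu = 5.3350 * 0.3600
T_tu = 1.921 kN


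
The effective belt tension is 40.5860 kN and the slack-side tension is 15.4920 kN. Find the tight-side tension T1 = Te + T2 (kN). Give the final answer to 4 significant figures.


T1 = Te + T2 = 40.5860 + 15.4920
T1 = 56.08 kN


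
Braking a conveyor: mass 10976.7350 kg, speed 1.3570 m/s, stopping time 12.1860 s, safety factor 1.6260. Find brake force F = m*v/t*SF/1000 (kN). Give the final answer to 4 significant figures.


F = 10976.7350 * 1.3570 / 12.1860 * 1.6260 / 1000
F = 1.988 kN


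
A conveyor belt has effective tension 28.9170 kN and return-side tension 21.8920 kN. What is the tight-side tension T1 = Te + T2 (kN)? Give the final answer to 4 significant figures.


T1 = Te + T2 = 28.9170 + 21.8920
T1 = 50.81 kN


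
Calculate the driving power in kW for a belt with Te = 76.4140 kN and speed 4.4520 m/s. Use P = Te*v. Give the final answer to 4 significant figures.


P = Te * v = 76.4140 * 4.4520
P = 340.2 kW


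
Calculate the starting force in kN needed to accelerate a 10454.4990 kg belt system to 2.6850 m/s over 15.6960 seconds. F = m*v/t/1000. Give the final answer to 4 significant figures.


F = 10454.4990 * 2.6850 / 15.6960 / 1000
F = 1.788 kN


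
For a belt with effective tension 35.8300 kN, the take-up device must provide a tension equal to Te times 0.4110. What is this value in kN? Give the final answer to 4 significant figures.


T_tu = 35.8300 * 0.4110
T_tu = 14.73 kN


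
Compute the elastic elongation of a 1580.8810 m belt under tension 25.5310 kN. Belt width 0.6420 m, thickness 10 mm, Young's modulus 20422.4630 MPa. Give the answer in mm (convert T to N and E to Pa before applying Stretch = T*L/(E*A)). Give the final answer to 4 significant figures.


A = 0.6420 * 0.01 = 0.00642 m^2
Stretch = 25.5310*1000 * 1580.8810 / (20422.4630e6 * 0.00642) * 1000
Stretch = 307.8 mm


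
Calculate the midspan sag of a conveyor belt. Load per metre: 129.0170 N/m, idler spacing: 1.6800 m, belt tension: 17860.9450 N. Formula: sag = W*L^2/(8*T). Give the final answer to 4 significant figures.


sag = 129.0170 * 1.6800^2 / (8 * 17860.9450)
sag = 0.002548 m


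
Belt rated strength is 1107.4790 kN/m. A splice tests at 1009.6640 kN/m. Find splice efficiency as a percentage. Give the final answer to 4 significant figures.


Eff = 1009.6640 / 1107.4790 * 100
Eff = 91.17 %


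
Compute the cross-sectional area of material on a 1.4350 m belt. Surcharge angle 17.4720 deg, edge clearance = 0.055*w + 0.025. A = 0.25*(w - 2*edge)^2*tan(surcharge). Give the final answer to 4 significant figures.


edge = 0.055*1.4350 + 0.025 = 0.103925 m
ew = 1.4350 - 2*0.103925 = 1.22715 m
A = 0.25 * 1.22715^2 * tan(17.4720 deg)
A = 0.1185 m^2


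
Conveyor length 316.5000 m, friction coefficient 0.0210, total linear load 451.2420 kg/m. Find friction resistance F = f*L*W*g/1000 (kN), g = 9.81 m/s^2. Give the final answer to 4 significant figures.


F = 0.0210 * 316.5000 * 451.2420 * 9.81 / 1000
F = 29.42 kN


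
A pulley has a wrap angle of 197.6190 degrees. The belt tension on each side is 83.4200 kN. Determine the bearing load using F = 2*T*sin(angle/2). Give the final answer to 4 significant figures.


F = 2 * 83.4200 * sin(197.6190/2 deg)
F = 164.9 kN


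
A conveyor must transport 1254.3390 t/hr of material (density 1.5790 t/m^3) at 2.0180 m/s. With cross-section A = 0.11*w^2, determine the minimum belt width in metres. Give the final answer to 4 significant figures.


A_req = 1254.3390 / (2.0180 * 1.5790 * 3600) = 0.109348 m^2
w = sqrt(0.109348 / 0.11)
w = 0.9970 m


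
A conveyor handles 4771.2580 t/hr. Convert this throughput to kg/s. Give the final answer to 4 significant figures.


m_dot = 4771.2580 * 1000 / 3600
m_dot = 1325 kg/s


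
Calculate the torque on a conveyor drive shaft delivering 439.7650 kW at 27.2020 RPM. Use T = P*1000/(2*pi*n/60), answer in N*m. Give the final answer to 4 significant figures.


omega = 2*pi*27.2020/60 = 2.84859 rad/s
T = 439.7650*1000 / 2.84859
T = 154400 N*m


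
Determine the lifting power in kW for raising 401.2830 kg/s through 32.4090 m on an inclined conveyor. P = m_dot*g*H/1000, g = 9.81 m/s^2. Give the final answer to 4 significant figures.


P = 401.2830 * 9.81 * 32.4090 / 1000
P = 127.6 kW


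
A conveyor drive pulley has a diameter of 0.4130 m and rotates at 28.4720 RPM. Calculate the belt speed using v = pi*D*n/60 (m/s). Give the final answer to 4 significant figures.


v = pi * 0.4130 * 28.4720 / 60
v = 0.6157 m/s


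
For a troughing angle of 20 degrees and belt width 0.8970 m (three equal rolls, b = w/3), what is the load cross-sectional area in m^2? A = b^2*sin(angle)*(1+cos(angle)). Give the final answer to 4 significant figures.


b = 0.8970/3 = 0.299 m
A = 0.299^2 * sin(20 deg) * (1 + cos(20 deg))
A = 0.05931 m^2


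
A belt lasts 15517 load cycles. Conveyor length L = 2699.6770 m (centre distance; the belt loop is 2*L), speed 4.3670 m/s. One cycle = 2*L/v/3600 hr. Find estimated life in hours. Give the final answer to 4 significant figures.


cycle_time = 2 * 2699.6770 / 4.3670 / 3600 = 0.343444 hr
life = 15517 * 0.343444 = 5329 hours


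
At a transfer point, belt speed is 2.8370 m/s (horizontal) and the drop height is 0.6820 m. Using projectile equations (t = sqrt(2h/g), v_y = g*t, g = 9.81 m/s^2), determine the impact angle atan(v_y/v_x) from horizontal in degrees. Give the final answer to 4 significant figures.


t = sqrt(2*0.6820/9.81) = 0.372883 s
v_y = 9.81 * 0.372883 = 3.65798 m/s
angle = atan(3.65798 / 2.8370) = 52.20 deg


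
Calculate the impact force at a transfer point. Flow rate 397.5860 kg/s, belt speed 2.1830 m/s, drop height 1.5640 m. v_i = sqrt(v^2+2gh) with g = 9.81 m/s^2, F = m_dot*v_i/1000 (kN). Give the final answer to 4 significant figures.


v_i = sqrt(2.1830^2 + 2*9.81*1.5640) = 5.95409 m/s
F = 397.5860 * 5.95409 / 1000
F = 2.367 kN


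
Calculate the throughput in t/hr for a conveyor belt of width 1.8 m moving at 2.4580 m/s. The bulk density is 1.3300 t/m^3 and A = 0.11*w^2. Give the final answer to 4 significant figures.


A = 0.11 * 1.8^2 = 0.3564 m^2
C = 0.3564 * 2.4580 * 1.3300 * 3600
C = 4194 t/hr


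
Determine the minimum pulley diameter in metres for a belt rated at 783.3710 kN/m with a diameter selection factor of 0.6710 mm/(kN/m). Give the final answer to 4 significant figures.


D = 783.3710 * 0.6710 / 1000
D = 0.5256 m


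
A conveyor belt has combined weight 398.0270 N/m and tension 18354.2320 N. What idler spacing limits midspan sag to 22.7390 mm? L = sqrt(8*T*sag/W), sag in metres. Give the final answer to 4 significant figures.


sag = 22.7390/1000 = 0.022739 m
L = sqrt(8 * 18354.2320 * 0.022739 / 398.0270)
L = 2.896 m


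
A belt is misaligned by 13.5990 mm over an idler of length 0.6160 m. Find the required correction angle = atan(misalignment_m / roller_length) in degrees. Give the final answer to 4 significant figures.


misalign_m = 13.5990 / 1000 = 0.013599 m
angle = atan(0.013599 / 0.6160)
angle = 1.265 deg


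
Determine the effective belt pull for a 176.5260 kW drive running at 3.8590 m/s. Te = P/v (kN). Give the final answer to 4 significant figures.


Te = P / v = 176.5260 / 3.8590
Te = 45.74 kN


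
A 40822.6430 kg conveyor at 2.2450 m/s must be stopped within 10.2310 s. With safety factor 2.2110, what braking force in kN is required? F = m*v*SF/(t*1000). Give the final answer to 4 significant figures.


F = 40822.6430 * 2.2450 / 10.2310 * 2.2110 / 1000
F = 19.81 kN


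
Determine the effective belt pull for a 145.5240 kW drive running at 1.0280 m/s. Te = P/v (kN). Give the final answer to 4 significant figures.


Te = P / v = 145.5240 / 1.0280
Te = 141.6 kN


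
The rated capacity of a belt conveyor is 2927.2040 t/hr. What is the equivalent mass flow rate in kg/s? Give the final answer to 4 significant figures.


m_dot = 2927.2040 * 1000 / 3600
m_dot = 813.1 kg/s


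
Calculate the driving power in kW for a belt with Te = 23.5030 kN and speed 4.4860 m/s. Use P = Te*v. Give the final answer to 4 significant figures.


P = Te * v = 23.5030 * 4.4860
P = 105.4 kW


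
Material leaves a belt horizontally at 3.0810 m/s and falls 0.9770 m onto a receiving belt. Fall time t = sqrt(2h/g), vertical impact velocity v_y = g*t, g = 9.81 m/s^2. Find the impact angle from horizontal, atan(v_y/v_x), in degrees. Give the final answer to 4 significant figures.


t = sqrt(2*0.9770/9.81) = 0.446301 s
v_y = 9.81 * 0.446301 = 4.37821 m/s
angle = atan(4.37821 / 3.0810) = 54.87 deg


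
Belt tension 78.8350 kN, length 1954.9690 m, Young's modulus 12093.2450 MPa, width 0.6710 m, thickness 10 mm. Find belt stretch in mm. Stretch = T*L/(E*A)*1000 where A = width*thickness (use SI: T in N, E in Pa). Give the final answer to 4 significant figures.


A = 0.6710 * 0.01 = 0.00671 m^2
Stretch = 78.8350*1000 * 1954.9690 / (12093.2450e6 * 0.00671) * 1000
Stretch = 1899 mm


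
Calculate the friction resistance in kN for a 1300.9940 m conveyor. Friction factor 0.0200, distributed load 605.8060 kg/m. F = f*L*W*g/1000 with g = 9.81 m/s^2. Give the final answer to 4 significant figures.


F = 0.0200 * 1300.9940 * 605.8060 * 9.81 / 1000
F = 154.6 kN


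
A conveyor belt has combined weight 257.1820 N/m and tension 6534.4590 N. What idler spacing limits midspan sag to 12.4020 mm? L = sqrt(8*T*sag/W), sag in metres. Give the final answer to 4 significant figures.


sag = 12.4020/1000 = 0.012402 m
L = sqrt(8 * 6534.4590 * 0.012402 / 257.1820)
L = 1.588 m


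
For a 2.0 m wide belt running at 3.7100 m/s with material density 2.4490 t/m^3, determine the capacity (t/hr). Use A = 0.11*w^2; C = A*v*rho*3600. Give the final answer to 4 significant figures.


A = 0.11 * 2.0^2 = 0.44 m^2
C = 0.44 * 3.7100 * 2.4490 * 3600
C = 14390 t/hr


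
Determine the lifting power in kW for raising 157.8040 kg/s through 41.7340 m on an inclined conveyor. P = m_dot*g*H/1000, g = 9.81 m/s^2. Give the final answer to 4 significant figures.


P = 157.8040 * 9.81 * 41.7340 / 1000
P = 64.61 kW


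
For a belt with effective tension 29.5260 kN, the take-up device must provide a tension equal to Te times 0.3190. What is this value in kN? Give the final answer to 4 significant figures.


T_tu = 29.5260 * 0.3190
T_tu = 9.419 kN


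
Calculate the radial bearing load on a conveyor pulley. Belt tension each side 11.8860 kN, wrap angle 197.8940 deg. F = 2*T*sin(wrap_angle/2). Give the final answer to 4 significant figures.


F = 2 * 11.8860 * sin(197.8940/2 deg)
F = 23.48 kN


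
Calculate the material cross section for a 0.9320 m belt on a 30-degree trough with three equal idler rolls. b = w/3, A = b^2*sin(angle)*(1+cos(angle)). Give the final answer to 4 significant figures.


b = 0.9320/3 = 0.310667 m
A = 0.310667^2 * sin(30 deg) * (1 + cos(30 deg))
A = 0.09005 m^2


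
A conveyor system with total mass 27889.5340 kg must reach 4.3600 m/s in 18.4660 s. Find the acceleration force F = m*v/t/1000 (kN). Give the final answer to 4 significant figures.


F = 27889.5340 * 4.3600 / 18.4660 / 1000
F = 6.585 kN


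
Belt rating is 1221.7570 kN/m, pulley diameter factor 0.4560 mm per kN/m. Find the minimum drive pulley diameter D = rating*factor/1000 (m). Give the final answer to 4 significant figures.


D = 1221.7570 * 0.4560 / 1000
D = 0.5571 m


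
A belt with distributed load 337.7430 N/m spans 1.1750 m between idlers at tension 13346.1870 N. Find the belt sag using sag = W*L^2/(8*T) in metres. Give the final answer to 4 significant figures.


sag = 337.7430 * 1.1750^2 / (8 * 13346.1870)
sag = 0.004367 m


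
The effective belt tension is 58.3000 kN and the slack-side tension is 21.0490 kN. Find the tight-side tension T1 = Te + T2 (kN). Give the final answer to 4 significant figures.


T1 = Te + T2 = 58.3000 + 21.0490
T1 = 79.35 kN


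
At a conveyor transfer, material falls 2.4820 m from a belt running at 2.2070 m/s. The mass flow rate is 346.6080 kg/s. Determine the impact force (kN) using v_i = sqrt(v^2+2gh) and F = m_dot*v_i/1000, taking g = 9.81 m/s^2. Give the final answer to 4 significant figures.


v_i = sqrt(2.2070^2 + 2*9.81*2.4820) = 7.319 m/s
F = 346.6080 * 7.319 / 1000
F = 2.537 kN


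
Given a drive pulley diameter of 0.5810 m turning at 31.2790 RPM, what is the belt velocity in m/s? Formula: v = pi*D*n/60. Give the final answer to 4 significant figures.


v = pi * 0.5810 * 31.2790 / 60
v = 0.9515 m/s


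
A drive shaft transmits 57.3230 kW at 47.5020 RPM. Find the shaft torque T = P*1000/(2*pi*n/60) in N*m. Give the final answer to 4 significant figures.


omega = 2*pi*47.5020/60 = 4.9744 rad/s
T = 57.3230*1000 / 4.9744
T = 11520 N*m


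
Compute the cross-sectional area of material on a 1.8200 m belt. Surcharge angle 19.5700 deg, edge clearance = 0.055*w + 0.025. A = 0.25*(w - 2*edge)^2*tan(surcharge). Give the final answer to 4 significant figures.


edge = 0.055*1.8200 + 0.025 = 0.1251 m
ew = 1.8200 - 2*0.1251 = 1.5698 m
A = 0.25 * 1.5698^2 * tan(19.5700 deg)
A = 0.2190 m^2


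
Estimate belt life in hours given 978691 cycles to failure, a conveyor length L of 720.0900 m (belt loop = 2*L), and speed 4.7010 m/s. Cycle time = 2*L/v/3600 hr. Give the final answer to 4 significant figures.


cycle_time = 2 * 720.0900 / 4.7010 / 3600 = 0.0850989 hr
life = 978691 * 0.0850989 = 83290 hours


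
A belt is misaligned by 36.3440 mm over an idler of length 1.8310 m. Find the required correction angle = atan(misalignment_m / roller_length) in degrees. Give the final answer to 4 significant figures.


misalign_m = 36.3440 / 1000 = 0.036344 m
angle = atan(0.036344 / 1.8310)
angle = 1.137 deg


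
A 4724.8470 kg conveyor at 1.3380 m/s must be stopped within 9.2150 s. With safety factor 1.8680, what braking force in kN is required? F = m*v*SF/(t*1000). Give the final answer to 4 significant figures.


F = 4724.8470 * 1.3380 / 9.2150 * 1.8680 / 1000
F = 1.282 kN


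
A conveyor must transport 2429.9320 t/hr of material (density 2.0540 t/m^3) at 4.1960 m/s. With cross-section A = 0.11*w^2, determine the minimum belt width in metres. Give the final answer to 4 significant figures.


A_req = 2429.9320 / (4.1960 * 2.0540 * 3600) = 0.0783169 m^2
w = sqrt(0.0783169 / 0.11)
w = 0.8438 m


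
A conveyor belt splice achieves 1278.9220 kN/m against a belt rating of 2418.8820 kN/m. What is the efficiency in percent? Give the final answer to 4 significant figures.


Eff = 1278.9220 / 2418.8820 * 100
Eff = 52.87 %


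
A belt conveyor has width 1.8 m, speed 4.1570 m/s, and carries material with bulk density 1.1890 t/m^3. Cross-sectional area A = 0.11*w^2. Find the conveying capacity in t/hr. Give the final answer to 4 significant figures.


A = 0.11 * 1.8^2 = 0.3564 m^2
C = 0.3564 * 4.1570 * 1.1890 * 3600
C = 6342 t/hr


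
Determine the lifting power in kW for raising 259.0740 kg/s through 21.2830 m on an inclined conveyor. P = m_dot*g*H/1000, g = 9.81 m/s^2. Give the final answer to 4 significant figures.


P = 259.0740 * 9.81 * 21.2830 / 1000
P = 54.09 kW


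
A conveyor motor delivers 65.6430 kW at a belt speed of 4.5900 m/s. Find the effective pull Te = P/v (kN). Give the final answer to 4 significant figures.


Te = P / v = 65.6430 / 4.5900
Te = 14.30 kN


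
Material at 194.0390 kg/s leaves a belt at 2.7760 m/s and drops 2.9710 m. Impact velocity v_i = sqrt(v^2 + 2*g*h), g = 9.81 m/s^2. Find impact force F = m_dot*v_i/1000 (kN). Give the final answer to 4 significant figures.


v_i = sqrt(2.7760^2 + 2*9.81*2.9710) = 8.12387 m/s
F = 194.0390 * 8.12387 / 1000
F = 1.576 kN


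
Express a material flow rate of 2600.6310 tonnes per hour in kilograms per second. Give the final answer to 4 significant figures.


m_dot = 2600.6310 * 1000 / 3600
m_dot = 722.4 kg/s


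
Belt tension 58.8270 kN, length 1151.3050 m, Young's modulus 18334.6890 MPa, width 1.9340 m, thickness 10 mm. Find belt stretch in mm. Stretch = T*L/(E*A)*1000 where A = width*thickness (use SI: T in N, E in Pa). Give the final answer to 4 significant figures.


A = 1.9340 * 0.01 = 0.01934 m^2
Stretch = 58.8270*1000 * 1151.3050 / (18334.6890e6 * 0.01934) * 1000
Stretch = 191.0 mm


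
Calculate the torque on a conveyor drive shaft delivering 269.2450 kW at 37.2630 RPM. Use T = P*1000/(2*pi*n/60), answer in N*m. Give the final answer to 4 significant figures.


omega = 2*pi*37.2630/60 = 3.90217 rad/s
T = 269.2450*1000 / 3.90217
T = 69000 N*m


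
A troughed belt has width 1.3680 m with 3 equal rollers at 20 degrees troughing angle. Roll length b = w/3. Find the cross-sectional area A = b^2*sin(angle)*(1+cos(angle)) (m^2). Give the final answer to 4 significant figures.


b = 1.3680/3 = 0.456 m
A = 0.456^2 * sin(20 deg) * (1 + cos(20 deg))
A = 0.1379 m^2


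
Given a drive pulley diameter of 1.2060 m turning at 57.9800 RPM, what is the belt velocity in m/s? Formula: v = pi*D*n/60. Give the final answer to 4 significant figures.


v = pi * 1.2060 * 57.9800 / 60
v = 3.661 m/s


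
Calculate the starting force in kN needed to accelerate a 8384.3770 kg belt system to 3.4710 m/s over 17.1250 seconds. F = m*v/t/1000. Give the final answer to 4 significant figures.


F = 8384.3770 * 3.4710 / 17.1250 / 1000
F = 1.699 kN


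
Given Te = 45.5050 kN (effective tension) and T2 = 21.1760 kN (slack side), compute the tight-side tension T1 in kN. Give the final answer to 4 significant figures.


T1 = Te + T2 = 45.5050 + 21.1760
T1 = 66.68 kN


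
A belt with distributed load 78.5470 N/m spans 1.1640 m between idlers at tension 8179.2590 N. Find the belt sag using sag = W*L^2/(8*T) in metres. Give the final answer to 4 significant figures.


sag = 78.5470 * 1.1640^2 / (8 * 8179.2590)
sag = 0.001626 m


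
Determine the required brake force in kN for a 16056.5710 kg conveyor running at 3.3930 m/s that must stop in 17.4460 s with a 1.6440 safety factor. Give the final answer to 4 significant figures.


F = 16056.5710 * 3.3930 / 17.4460 * 1.6440 / 1000
F = 5.134 kN


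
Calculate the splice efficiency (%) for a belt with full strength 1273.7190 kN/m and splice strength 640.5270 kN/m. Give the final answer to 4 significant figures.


Eff = 640.5270 / 1273.7190 * 100
Eff = 50.29 %


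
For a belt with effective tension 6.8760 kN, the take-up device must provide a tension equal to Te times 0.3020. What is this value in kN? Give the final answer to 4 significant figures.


T_tu = 6.8760 * 0.3020
T_tu = 2.077 kN


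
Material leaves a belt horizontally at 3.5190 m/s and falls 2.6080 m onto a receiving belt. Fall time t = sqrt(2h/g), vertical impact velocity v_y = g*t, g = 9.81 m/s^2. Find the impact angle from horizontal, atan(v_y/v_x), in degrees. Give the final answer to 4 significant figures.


t = sqrt(2*2.6080/9.81) = 0.729179 s
v_y = 9.81 * 0.729179 = 7.15325 m/s
angle = atan(7.15325 / 3.5190) = 63.81 deg


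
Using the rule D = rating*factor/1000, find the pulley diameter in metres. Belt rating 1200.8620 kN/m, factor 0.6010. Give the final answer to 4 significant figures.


D = 1200.8620 * 0.6010 / 1000
D = 0.7217 m


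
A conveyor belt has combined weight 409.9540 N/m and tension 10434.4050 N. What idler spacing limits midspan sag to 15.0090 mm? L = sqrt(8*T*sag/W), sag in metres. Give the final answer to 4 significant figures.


sag = 15.0090/1000 = 0.015009 m
L = sqrt(8 * 10434.4050 * 0.015009 / 409.9540)
L = 1.748 m


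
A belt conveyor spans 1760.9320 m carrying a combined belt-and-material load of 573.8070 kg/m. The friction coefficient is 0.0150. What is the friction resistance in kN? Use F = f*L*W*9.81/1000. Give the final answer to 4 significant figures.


F = 0.0150 * 1760.9320 * 573.8070 * 9.81 / 1000
F = 148.7 kN


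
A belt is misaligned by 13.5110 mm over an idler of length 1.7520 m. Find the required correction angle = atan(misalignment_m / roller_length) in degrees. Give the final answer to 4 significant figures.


misalign_m = 13.5110 / 1000 = 0.013511 m
angle = atan(0.013511 / 1.7520)
angle = 0.4418 deg


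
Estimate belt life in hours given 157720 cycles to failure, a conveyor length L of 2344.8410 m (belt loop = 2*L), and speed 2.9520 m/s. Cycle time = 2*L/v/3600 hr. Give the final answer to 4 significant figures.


cycle_time = 2 * 2344.8410 / 2.9520 / 3600 = 0.44129 hr
life = 157720 * 0.44129 = 69600 hours


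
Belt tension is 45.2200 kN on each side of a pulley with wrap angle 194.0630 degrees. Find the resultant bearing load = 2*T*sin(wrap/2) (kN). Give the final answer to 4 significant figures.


F = 2 * 45.2200 * sin(194.0630/2 deg)
F = 89.76 kN


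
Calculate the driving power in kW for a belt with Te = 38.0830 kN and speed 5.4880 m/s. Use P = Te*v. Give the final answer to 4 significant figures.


P = Te * v = 38.0830 * 5.4880
P = 209.0 kW


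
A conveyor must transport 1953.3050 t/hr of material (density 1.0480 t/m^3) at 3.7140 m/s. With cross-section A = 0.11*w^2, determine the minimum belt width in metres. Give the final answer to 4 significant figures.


A_req = 1953.3050 / (3.7140 * 1.0480 * 3600) = 0.139401 m^2
w = sqrt(0.139401 / 0.11)
w = 1.126 m


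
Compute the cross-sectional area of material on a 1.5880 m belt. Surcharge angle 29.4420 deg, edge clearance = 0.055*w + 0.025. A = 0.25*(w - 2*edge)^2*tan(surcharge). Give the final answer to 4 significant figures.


edge = 0.055*1.5880 + 0.025 = 0.11234 m
ew = 1.5880 - 2*0.11234 = 1.36332 m
A = 0.25 * 1.36332^2 * tan(29.4420 deg)
A = 0.2623 m^2


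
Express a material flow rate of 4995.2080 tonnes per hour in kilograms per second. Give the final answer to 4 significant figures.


m_dot = 4995.2080 * 1000 / 3600
m_dot = 1388 kg/s


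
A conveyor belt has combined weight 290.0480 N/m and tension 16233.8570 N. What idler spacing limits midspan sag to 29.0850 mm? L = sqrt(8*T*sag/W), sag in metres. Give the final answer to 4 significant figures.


sag = 29.0850/1000 = 0.029085 m
L = sqrt(8 * 16233.8570 * 0.029085 / 290.0480)
L = 3.609 m


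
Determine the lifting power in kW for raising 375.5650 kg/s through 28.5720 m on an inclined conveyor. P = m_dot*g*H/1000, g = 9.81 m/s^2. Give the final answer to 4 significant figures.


P = 375.5650 * 9.81 * 28.5720 / 1000
P = 105.3 kW


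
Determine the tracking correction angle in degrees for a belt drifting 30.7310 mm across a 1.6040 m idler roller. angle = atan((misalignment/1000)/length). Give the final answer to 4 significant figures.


misalign_m = 30.7310 / 1000 = 0.030731 m
angle = atan(0.030731 / 1.6040)
angle = 1.098 deg


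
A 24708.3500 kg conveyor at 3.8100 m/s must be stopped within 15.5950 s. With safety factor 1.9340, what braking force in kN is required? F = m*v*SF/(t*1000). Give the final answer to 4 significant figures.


F = 24708.3500 * 3.8100 / 15.5950 * 1.9340 / 1000
F = 11.67 kN


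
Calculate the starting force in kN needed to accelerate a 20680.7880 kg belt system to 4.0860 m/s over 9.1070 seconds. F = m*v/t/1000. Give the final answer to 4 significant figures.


F = 20680.7880 * 4.0860 / 9.1070 / 1000
F = 9.279 kN


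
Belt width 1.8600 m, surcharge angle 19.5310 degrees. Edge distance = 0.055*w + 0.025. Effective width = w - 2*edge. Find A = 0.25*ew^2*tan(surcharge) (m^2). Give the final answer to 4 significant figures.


edge = 0.055*1.8600 + 0.025 = 0.1273 m
ew = 1.8600 - 2*0.1273 = 1.6054 m
A = 0.25 * 1.6054^2 * tan(19.5310 deg)
A = 0.2286 m^2


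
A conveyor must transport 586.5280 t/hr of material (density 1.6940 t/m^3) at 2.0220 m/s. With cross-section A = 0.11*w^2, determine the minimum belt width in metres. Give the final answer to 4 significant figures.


A_req = 586.5280 / (2.0220 * 1.6940 * 3600) = 0.0475655 m^2
w = sqrt(0.0475655 / 0.11)
w = 0.6576 m
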